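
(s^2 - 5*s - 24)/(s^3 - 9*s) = (s - 8)/(s*(s - 3))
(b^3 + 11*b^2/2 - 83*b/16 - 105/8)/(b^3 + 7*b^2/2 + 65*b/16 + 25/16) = (4*b^2 + 17*b - 42)/(4*b^2 + 9*b + 5)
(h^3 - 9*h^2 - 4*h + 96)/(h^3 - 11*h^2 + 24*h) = (h^2 - h - 12)/(h*(h - 3))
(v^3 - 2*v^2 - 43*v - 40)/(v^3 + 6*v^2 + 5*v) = (v - 8)/v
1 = 1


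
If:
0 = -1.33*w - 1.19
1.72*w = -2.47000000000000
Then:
No Solution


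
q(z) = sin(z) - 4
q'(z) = cos(z)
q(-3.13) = -4.01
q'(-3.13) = -1.00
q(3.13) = -3.99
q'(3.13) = -1.00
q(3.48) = -4.33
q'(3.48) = -0.94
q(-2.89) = -4.25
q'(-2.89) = -0.97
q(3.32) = -4.18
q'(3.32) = -0.98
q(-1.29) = -4.96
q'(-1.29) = 0.28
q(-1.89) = -4.95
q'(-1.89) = -0.31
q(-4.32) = -3.08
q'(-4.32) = -0.38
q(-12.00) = -3.46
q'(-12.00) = 0.84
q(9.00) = -3.59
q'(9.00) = -0.91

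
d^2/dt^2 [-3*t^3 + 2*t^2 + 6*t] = 4 - 18*t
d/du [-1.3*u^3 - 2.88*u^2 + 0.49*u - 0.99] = -3.9*u^2 - 5.76*u + 0.49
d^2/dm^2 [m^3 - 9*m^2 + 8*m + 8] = 6*m - 18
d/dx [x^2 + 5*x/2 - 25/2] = 2*x + 5/2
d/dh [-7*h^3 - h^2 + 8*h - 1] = -21*h^2 - 2*h + 8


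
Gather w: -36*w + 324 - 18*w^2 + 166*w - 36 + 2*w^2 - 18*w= -16*w^2 + 112*w + 288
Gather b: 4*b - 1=4*b - 1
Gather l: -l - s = -l - s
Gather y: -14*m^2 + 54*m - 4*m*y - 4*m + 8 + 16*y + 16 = -14*m^2 + 50*m + y*(16 - 4*m) + 24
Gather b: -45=-45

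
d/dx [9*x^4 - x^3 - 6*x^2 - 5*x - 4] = 36*x^3 - 3*x^2 - 12*x - 5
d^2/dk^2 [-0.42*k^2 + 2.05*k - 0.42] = -0.840000000000000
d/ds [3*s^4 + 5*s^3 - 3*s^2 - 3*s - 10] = 12*s^3 + 15*s^2 - 6*s - 3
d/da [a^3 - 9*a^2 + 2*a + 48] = 3*a^2 - 18*a + 2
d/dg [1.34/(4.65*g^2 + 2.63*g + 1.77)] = (-12.462*g - 3.5242)/(4.65*g^2 + 2.63*g + 1.77)^2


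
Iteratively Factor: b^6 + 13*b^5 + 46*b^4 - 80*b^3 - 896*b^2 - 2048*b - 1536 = (b + 4)*(b^5 + 9*b^4 + 10*b^3 - 120*b^2 - 416*b - 384) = (b + 2)*(b + 4)*(b^4 + 7*b^3 - 4*b^2 - 112*b - 192) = (b + 2)*(b + 4)^2*(b^3 + 3*b^2 - 16*b - 48) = (b + 2)*(b + 4)^3*(b^2 - b - 12) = (b + 2)*(b + 3)*(b + 4)^3*(b - 4)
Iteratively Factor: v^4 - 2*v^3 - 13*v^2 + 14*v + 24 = (v + 1)*(v^3 - 3*v^2 - 10*v + 24) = (v - 2)*(v + 1)*(v^2 - v - 12) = (v - 2)*(v + 1)*(v + 3)*(v - 4)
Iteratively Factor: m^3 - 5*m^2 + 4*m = (m - 1)*(m^2 - 4*m) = (m - 4)*(m - 1)*(m)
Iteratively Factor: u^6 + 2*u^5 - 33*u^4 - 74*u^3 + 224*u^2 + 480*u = (u + 4)*(u^5 - 2*u^4 - 25*u^3 + 26*u^2 + 120*u) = (u + 2)*(u + 4)*(u^4 - 4*u^3 - 17*u^2 + 60*u) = (u - 5)*(u + 2)*(u + 4)*(u^3 + u^2 - 12*u) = u*(u - 5)*(u + 2)*(u + 4)*(u^2 + u - 12) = u*(u - 5)*(u + 2)*(u + 4)^2*(u - 3)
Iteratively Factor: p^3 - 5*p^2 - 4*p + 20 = (p - 5)*(p^2 - 4) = (p - 5)*(p + 2)*(p - 2)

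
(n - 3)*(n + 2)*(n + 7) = n^3 + 6*n^2 - 13*n - 42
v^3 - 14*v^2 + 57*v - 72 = (v - 8)*(v - 3)^2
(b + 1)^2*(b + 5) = b^3 + 7*b^2 + 11*b + 5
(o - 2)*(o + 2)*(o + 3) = o^3 + 3*o^2 - 4*o - 12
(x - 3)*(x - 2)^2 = x^3 - 7*x^2 + 16*x - 12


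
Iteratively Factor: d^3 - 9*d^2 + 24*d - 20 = (d - 5)*(d^2 - 4*d + 4) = (d - 5)*(d - 2)*(d - 2)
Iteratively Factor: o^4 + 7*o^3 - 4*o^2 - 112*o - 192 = (o + 4)*(o^3 + 3*o^2 - 16*o - 48) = (o - 4)*(o + 4)*(o^2 + 7*o + 12) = (o - 4)*(o + 4)^2*(o + 3)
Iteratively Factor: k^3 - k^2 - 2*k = (k - 2)*(k^2 + k) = k*(k - 2)*(k + 1)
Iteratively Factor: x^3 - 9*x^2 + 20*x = (x - 4)*(x^2 - 5*x) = (x - 5)*(x - 4)*(x)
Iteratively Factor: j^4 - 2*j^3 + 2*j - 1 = (j - 1)*(j^3 - j^2 - j + 1) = (j - 1)^2*(j^2 - 1) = (j - 1)^2*(j + 1)*(j - 1)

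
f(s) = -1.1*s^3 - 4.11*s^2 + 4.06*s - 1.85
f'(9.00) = -337.22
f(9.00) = -1100.12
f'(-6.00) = -65.42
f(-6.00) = 63.43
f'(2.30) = -32.30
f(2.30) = -27.64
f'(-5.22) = -42.95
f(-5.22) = 21.43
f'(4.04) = -83.01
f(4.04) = -125.06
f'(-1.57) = 8.83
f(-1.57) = -14.10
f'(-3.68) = -10.38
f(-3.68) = -17.63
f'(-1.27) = 9.18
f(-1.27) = -11.38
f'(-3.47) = -7.15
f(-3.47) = -19.47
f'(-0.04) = 4.38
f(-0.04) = -2.02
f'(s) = -3.3*s^2 - 8.22*s + 4.06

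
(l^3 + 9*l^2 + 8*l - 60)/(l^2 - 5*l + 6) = (l^2 + 11*l + 30)/(l - 3)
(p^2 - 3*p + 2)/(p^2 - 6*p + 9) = (p^2 - 3*p + 2)/(p^2 - 6*p + 9)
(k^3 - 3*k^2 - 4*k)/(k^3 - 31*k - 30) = k*(k - 4)/(k^2 - k - 30)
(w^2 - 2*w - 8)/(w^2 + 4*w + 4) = (w - 4)/(w + 2)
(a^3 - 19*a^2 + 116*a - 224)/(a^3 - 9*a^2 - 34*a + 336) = (a - 4)/(a + 6)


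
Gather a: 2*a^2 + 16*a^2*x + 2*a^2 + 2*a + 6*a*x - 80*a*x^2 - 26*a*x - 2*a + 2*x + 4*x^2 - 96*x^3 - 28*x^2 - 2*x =a^2*(16*x + 4) + a*(-80*x^2 - 20*x) - 96*x^3 - 24*x^2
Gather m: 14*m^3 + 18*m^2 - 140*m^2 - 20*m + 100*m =14*m^3 - 122*m^2 + 80*m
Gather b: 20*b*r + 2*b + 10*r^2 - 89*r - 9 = b*(20*r + 2) + 10*r^2 - 89*r - 9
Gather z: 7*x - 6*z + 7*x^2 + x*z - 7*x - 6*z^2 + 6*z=7*x^2 + x*z - 6*z^2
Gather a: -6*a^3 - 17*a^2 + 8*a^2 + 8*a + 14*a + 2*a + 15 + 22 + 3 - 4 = -6*a^3 - 9*a^2 + 24*a + 36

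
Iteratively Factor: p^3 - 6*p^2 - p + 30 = (p - 3)*(p^2 - 3*p - 10) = (p - 5)*(p - 3)*(p + 2)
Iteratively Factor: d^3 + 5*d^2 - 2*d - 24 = (d + 3)*(d^2 + 2*d - 8) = (d + 3)*(d + 4)*(d - 2)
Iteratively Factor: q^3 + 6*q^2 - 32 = (q + 4)*(q^2 + 2*q - 8) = (q - 2)*(q + 4)*(q + 4)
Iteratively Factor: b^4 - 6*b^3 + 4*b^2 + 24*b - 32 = (b - 2)*(b^3 - 4*b^2 - 4*b + 16) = (b - 2)*(b + 2)*(b^2 - 6*b + 8) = (b - 4)*(b - 2)*(b + 2)*(b - 2)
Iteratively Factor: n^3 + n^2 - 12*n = (n)*(n^2 + n - 12) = n*(n + 4)*(n - 3)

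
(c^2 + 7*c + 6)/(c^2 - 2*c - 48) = (c + 1)/(c - 8)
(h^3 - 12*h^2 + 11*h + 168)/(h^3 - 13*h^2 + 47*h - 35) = (h^2 - 5*h - 24)/(h^2 - 6*h + 5)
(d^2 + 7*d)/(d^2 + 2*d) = (d + 7)/(d + 2)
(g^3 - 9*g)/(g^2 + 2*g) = (g^2 - 9)/(g + 2)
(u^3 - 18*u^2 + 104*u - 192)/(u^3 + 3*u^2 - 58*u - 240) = (u^2 - 10*u + 24)/(u^2 + 11*u + 30)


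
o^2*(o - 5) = o^3 - 5*o^2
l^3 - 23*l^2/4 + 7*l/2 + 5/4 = (l - 5)*(l - 1)*(l + 1/4)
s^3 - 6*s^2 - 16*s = s*(s - 8)*(s + 2)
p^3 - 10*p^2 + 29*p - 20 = (p - 5)*(p - 4)*(p - 1)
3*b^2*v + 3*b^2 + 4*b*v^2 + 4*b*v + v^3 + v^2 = (b + v)*(3*b + v)*(v + 1)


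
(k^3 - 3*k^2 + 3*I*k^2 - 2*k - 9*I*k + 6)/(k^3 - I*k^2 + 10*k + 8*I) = (k - 3)/(k - 4*I)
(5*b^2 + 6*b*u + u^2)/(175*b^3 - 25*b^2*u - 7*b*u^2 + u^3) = (b + u)/(35*b^2 - 12*b*u + u^2)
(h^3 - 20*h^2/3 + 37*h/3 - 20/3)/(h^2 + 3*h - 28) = (3*h^2 - 8*h + 5)/(3*(h + 7))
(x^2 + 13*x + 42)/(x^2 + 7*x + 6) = (x + 7)/(x + 1)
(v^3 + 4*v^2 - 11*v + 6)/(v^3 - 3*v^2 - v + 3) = (v^2 + 5*v - 6)/(v^2 - 2*v - 3)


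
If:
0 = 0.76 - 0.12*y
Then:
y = 6.33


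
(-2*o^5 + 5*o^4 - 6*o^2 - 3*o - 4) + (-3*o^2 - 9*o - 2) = -2*o^5 + 5*o^4 - 9*o^2 - 12*o - 6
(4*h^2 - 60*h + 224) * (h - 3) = 4*h^3 - 72*h^2 + 404*h - 672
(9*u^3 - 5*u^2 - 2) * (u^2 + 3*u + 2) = 9*u^5 + 22*u^4 + 3*u^3 - 12*u^2 - 6*u - 4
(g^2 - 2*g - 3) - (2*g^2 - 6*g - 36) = -g^2 + 4*g + 33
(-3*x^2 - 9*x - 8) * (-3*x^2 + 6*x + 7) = 9*x^4 + 9*x^3 - 51*x^2 - 111*x - 56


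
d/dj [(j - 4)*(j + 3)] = 2*j - 1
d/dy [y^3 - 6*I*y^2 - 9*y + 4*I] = 3*y^2 - 12*I*y - 9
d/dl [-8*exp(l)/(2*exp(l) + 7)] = -56*exp(l)/(2*exp(l) + 7)^2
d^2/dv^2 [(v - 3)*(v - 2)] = 2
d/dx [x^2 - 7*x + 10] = 2*x - 7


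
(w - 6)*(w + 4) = w^2 - 2*w - 24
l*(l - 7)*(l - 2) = l^3 - 9*l^2 + 14*l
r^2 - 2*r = r*(r - 2)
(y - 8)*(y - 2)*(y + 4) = y^3 - 6*y^2 - 24*y + 64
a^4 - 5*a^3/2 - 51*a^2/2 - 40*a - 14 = (a - 7)*(a + 1/2)*(a + 2)^2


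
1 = 1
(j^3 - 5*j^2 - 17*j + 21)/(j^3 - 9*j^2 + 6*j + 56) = (j^2 + 2*j - 3)/(j^2 - 2*j - 8)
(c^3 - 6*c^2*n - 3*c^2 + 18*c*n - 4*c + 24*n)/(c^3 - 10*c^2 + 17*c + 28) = (c - 6*n)/(c - 7)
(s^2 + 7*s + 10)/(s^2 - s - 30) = (s + 2)/(s - 6)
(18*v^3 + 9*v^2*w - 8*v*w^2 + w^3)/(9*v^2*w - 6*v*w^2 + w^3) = (6*v^2 + 5*v*w - w^2)/(w*(3*v - w))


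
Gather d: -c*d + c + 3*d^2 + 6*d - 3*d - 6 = c + 3*d^2 + d*(3 - c) - 6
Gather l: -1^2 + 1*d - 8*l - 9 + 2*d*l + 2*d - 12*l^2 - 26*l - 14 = 3*d - 12*l^2 + l*(2*d - 34) - 24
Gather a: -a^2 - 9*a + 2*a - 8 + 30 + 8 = -a^2 - 7*a + 30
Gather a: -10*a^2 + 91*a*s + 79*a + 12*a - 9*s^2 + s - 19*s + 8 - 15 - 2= -10*a^2 + a*(91*s + 91) - 9*s^2 - 18*s - 9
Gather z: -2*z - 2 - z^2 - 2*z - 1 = -z^2 - 4*z - 3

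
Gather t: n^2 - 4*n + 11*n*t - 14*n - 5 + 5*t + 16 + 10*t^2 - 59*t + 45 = n^2 - 18*n + 10*t^2 + t*(11*n - 54) + 56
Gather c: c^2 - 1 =c^2 - 1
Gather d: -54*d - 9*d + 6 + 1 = 7 - 63*d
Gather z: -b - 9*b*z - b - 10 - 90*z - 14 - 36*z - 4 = -2*b + z*(-9*b - 126) - 28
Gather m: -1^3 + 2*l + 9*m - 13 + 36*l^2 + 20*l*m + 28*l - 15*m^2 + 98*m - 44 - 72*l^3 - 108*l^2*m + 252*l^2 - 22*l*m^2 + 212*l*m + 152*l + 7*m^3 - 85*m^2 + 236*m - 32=-72*l^3 + 288*l^2 + 182*l + 7*m^3 + m^2*(-22*l - 100) + m*(-108*l^2 + 232*l + 343) - 90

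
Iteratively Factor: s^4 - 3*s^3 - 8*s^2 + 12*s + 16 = (s - 4)*(s^3 + s^2 - 4*s - 4) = (s - 4)*(s + 1)*(s^2 - 4) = (s - 4)*(s - 2)*(s + 1)*(s + 2)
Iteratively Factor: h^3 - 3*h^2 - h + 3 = (h - 1)*(h^2 - 2*h - 3) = (h - 3)*(h - 1)*(h + 1)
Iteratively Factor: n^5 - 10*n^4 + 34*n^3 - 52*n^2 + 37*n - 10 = (n - 1)*(n^4 - 9*n^3 + 25*n^2 - 27*n + 10) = (n - 2)*(n - 1)*(n^3 - 7*n^2 + 11*n - 5) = (n - 2)*(n - 1)^2*(n^2 - 6*n + 5) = (n - 2)*(n - 1)^3*(n - 5)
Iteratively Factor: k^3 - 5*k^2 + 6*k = (k - 2)*(k^2 - 3*k) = (k - 3)*(k - 2)*(k)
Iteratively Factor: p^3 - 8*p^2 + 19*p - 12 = (p - 3)*(p^2 - 5*p + 4) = (p - 4)*(p - 3)*(p - 1)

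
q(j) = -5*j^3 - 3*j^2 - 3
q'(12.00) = -2232.00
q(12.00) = -9075.00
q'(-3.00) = -117.00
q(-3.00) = 105.00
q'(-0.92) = -7.18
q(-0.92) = -1.65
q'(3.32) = -185.26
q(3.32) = -219.04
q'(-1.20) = -14.40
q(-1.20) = 1.32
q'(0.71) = -11.82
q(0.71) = -6.30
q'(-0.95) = -7.84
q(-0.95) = -1.42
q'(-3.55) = -167.74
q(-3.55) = 182.89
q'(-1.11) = -11.82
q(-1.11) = 0.14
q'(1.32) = -34.06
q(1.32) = -19.73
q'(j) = -15*j^2 - 6*j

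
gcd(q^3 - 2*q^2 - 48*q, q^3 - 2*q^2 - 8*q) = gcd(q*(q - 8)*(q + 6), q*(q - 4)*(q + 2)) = q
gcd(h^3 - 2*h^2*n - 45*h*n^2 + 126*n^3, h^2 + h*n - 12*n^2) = h - 3*n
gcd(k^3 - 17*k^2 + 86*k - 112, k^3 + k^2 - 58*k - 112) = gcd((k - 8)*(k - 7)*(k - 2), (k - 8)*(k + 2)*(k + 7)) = k - 8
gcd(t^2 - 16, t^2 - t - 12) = t - 4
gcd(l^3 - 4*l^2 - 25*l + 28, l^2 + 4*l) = l + 4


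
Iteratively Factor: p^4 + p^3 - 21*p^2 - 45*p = (p + 3)*(p^3 - 2*p^2 - 15*p) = (p - 5)*(p + 3)*(p^2 + 3*p) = (p - 5)*(p + 3)^2*(p)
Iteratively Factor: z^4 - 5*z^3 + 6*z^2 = (z - 3)*(z^3 - 2*z^2) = z*(z - 3)*(z^2 - 2*z) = z*(z - 3)*(z - 2)*(z)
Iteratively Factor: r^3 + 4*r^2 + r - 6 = (r + 3)*(r^2 + r - 2) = (r + 2)*(r + 3)*(r - 1)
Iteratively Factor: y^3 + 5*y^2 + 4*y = (y)*(y^2 + 5*y + 4) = y*(y + 4)*(y + 1)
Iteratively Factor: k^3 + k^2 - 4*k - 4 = (k + 2)*(k^2 - k - 2) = (k + 1)*(k + 2)*(k - 2)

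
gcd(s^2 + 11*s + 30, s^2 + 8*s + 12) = s + 6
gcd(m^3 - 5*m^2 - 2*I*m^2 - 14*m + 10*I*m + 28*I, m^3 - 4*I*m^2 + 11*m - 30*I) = m - 2*I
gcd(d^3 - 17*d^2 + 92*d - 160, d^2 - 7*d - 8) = d - 8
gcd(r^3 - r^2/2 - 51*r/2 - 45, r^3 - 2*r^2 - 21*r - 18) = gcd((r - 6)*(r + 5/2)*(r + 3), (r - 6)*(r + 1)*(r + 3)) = r^2 - 3*r - 18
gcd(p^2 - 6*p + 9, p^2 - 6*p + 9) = p^2 - 6*p + 9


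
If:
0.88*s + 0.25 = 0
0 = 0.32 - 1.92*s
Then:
No Solution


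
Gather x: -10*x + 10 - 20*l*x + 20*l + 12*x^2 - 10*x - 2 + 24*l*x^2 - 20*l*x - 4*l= 16*l + x^2*(24*l + 12) + x*(-40*l - 20) + 8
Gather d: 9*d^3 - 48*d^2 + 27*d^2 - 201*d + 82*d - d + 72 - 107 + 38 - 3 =9*d^3 - 21*d^2 - 120*d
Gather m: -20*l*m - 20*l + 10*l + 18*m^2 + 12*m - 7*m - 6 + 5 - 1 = -10*l + 18*m^2 + m*(5 - 20*l) - 2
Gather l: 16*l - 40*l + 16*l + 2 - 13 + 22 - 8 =3 - 8*l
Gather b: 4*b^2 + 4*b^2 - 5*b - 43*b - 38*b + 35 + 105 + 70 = 8*b^2 - 86*b + 210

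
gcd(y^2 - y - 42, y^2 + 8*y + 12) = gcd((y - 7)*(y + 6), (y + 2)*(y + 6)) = y + 6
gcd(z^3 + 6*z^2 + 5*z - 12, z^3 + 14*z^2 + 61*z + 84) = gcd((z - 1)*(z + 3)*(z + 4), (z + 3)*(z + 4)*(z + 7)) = z^2 + 7*z + 12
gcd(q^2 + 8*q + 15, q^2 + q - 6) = q + 3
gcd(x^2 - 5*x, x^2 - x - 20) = x - 5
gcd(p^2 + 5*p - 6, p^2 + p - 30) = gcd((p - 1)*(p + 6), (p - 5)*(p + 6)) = p + 6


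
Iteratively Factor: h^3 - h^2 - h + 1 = (h - 1)*(h^2 - 1) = (h - 1)*(h + 1)*(h - 1)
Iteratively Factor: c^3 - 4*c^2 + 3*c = (c - 3)*(c^2 - c) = c*(c - 3)*(c - 1)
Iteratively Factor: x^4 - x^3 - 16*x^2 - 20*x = (x - 5)*(x^3 + 4*x^2 + 4*x) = (x - 5)*(x + 2)*(x^2 + 2*x) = x*(x - 5)*(x + 2)*(x + 2)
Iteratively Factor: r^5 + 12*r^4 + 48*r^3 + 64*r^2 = (r + 4)*(r^4 + 8*r^3 + 16*r^2) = r*(r + 4)*(r^3 + 8*r^2 + 16*r) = r^2*(r + 4)*(r^2 + 8*r + 16) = r^2*(r + 4)^2*(r + 4)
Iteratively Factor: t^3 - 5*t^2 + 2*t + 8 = (t + 1)*(t^2 - 6*t + 8) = (t - 4)*(t + 1)*(t - 2)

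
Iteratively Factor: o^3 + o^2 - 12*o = (o)*(o^2 + o - 12) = o*(o + 4)*(o - 3)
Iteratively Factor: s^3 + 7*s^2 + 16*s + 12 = (s + 2)*(s^2 + 5*s + 6) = (s + 2)*(s + 3)*(s + 2)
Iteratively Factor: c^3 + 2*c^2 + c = (c + 1)*(c^2 + c) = (c + 1)^2*(c)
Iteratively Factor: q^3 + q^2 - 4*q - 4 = (q - 2)*(q^2 + 3*q + 2) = (q - 2)*(q + 2)*(q + 1)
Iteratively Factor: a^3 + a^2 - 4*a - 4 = (a + 2)*(a^2 - a - 2) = (a - 2)*(a + 2)*(a + 1)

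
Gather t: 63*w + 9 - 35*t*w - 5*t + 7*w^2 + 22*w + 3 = t*(-35*w - 5) + 7*w^2 + 85*w + 12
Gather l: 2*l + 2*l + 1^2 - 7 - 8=4*l - 14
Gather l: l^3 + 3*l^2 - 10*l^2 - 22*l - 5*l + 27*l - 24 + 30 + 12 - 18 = l^3 - 7*l^2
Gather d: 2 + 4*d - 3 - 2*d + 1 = 2*d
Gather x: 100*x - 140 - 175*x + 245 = 105 - 75*x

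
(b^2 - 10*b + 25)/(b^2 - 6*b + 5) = (b - 5)/(b - 1)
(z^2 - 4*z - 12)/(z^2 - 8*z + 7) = (z^2 - 4*z - 12)/(z^2 - 8*z + 7)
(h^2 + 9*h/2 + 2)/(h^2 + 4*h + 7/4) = 2*(h + 4)/(2*h + 7)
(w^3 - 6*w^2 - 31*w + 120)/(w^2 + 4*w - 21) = (w^2 - 3*w - 40)/(w + 7)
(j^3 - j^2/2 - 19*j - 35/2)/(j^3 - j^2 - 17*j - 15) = (j + 7/2)/(j + 3)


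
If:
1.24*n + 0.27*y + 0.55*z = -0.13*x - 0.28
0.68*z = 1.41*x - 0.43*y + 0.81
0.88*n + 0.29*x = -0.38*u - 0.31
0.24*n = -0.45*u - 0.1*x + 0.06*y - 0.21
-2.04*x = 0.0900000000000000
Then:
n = -0.47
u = 0.30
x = -0.04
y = 3.83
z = -1.32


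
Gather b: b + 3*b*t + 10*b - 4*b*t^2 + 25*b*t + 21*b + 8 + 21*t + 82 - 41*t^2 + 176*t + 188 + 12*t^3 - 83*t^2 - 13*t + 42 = b*(-4*t^2 + 28*t + 32) + 12*t^3 - 124*t^2 + 184*t + 320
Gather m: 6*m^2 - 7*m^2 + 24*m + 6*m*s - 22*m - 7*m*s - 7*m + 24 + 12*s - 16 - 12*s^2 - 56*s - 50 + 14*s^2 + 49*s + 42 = -m^2 + m*(-s - 5) + 2*s^2 + 5*s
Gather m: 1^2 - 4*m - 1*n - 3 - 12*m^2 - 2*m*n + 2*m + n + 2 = -12*m^2 + m*(-2*n - 2)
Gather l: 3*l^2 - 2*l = 3*l^2 - 2*l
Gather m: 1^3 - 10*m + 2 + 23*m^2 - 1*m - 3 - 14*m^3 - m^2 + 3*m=-14*m^3 + 22*m^2 - 8*m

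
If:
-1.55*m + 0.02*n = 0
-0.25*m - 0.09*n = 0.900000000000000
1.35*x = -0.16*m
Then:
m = -0.12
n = -9.65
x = 0.01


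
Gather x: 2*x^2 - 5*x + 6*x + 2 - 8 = 2*x^2 + x - 6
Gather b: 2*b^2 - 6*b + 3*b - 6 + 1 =2*b^2 - 3*b - 5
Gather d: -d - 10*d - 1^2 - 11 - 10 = -11*d - 22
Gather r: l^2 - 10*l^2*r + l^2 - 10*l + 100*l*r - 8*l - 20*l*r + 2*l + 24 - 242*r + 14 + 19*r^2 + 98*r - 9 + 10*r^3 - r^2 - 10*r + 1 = 2*l^2 - 16*l + 10*r^3 + 18*r^2 + r*(-10*l^2 + 80*l - 154) + 30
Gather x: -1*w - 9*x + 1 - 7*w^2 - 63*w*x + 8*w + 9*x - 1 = -7*w^2 - 63*w*x + 7*w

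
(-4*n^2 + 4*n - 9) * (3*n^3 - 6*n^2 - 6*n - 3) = -12*n^5 + 36*n^4 - 27*n^3 + 42*n^2 + 42*n + 27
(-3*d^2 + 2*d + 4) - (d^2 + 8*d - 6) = -4*d^2 - 6*d + 10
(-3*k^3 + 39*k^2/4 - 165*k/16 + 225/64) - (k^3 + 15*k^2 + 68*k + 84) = -4*k^3 - 21*k^2/4 - 1253*k/16 - 5151/64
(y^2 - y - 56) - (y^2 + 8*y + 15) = -9*y - 71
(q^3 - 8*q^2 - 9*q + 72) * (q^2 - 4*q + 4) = q^5 - 12*q^4 + 27*q^3 + 76*q^2 - 324*q + 288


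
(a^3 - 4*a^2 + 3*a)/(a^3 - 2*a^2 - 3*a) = (a - 1)/(a + 1)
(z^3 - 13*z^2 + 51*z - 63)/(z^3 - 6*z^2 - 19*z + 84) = (z - 3)/(z + 4)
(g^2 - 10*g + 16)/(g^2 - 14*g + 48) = (g - 2)/(g - 6)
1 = 1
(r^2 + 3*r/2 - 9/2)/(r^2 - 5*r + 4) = (2*r^2 + 3*r - 9)/(2*(r^2 - 5*r + 4))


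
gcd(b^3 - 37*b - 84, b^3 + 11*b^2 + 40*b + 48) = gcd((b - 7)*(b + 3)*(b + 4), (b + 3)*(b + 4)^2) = b^2 + 7*b + 12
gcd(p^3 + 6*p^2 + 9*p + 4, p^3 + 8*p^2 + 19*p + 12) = p^2 + 5*p + 4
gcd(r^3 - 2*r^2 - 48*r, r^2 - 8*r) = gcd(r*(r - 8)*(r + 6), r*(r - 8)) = r^2 - 8*r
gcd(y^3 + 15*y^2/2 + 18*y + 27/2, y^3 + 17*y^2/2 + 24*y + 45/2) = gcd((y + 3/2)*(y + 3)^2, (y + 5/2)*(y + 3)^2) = y^2 + 6*y + 9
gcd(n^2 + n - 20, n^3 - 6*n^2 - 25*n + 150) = n + 5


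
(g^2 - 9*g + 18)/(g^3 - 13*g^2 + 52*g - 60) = (g - 3)/(g^2 - 7*g + 10)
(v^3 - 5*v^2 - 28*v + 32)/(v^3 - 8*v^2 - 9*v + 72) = (v^2 + 3*v - 4)/(v^2 - 9)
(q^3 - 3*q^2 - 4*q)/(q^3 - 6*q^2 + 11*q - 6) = q*(q^2 - 3*q - 4)/(q^3 - 6*q^2 + 11*q - 6)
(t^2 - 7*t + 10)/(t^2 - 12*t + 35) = (t - 2)/(t - 7)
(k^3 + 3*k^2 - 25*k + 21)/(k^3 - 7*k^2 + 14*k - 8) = (k^2 + 4*k - 21)/(k^2 - 6*k + 8)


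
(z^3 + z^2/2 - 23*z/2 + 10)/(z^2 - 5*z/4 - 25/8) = 4*(z^2 + 3*z - 4)/(4*z + 5)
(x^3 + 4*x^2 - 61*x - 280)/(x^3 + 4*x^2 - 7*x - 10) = (x^2 - x - 56)/(x^2 - x - 2)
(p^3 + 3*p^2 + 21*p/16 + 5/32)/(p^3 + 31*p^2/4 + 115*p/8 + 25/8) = (p + 1/4)/(p + 5)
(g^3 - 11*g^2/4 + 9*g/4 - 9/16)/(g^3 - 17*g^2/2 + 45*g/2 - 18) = (8*g^2 - 10*g + 3)/(8*(g^2 - 7*g + 12))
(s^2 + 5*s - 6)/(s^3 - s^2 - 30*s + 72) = (s - 1)/(s^2 - 7*s + 12)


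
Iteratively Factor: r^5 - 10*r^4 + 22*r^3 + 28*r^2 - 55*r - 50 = (r - 5)*(r^4 - 5*r^3 - 3*r^2 + 13*r + 10) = (r - 5)*(r - 2)*(r^3 - 3*r^2 - 9*r - 5) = (r - 5)^2*(r - 2)*(r^2 + 2*r + 1) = (r - 5)^2*(r - 2)*(r + 1)*(r + 1)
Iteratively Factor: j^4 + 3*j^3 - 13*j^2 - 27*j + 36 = (j + 4)*(j^3 - j^2 - 9*j + 9) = (j - 1)*(j + 4)*(j^2 - 9) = (j - 3)*(j - 1)*(j + 4)*(j + 3)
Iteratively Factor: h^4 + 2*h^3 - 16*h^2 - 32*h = (h)*(h^3 + 2*h^2 - 16*h - 32) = h*(h + 2)*(h^2 - 16) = h*(h + 2)*(h + 4)*(h - 4)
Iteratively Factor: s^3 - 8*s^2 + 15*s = (s - 5)*(s^2 - 3*s) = (s - 5)*(s - 3)*(s)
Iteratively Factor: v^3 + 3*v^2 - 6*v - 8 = (v + 4)*(v^2 - v - 2) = (v - 2)*(v + 4)*(v + 1)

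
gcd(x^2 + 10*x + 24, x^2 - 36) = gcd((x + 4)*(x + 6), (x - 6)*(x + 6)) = x + 6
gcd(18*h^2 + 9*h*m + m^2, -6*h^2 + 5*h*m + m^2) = 6*h + m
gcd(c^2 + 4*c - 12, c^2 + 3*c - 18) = c + 6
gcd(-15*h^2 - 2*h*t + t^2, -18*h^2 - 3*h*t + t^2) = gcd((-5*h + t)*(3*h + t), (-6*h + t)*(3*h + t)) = 3*h + t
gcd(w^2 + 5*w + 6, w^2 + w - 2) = w + 2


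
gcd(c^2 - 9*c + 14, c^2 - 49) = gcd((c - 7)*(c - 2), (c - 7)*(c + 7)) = c - 7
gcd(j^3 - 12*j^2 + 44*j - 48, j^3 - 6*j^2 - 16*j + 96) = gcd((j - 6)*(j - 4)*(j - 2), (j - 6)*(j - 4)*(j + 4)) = j^2 - 10*j + 24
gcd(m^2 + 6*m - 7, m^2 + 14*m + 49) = m + 7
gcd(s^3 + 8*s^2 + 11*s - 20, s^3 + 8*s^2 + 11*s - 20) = s^3 + 8*s^2 + 11*s - 20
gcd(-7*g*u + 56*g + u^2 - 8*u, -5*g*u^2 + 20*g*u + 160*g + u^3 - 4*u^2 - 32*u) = u - 8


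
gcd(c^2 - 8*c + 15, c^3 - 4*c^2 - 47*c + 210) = c - 5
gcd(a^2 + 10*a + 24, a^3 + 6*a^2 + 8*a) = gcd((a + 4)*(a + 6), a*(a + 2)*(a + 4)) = a + 4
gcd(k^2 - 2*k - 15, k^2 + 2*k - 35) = k - 5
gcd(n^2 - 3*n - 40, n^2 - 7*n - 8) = n - 8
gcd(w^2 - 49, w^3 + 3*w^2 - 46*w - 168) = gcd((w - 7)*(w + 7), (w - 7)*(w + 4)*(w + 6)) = w - 7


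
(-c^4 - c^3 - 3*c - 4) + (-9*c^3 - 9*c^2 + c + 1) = -c^4 - 10*c^3 - 9*c^2 - 2*c - 3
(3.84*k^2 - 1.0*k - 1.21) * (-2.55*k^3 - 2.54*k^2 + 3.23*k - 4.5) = -9.792*k^5 - 7.2036*k^4 + 18.0287*k^3 - 17.4366*k^2 + 0.5917*k + 5.445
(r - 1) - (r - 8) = 7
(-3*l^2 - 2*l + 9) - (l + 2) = -3*l^2 - 3*l + 7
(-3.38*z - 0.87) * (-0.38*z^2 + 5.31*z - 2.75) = 1.2844*z^3 - 17.6172*z^2 + 4.6753*z + 2.3925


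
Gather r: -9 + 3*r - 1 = 3*r - 10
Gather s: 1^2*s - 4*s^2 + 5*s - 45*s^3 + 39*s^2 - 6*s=-45*s^3 + 35*s^2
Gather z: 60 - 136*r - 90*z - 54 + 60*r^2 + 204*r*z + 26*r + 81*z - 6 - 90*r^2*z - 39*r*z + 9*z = 60*r^2 - 110*r + z*(-90*r^2 + 165*r)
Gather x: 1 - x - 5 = -x - 4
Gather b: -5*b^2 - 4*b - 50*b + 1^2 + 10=-5*b^2 - 54*b + 11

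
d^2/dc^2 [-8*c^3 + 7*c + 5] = -48*c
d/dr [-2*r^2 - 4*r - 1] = -4*r - 4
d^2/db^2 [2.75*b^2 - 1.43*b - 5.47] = 5.50000000000000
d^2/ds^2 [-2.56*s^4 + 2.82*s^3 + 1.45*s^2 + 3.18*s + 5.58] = -30.72*s^2 + 16.92*s + 2.9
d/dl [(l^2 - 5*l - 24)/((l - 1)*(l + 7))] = (11*l^2 + 34*l + 179)/(l^4 + 12*l^3 + 22*l^2 - 84*l + 49)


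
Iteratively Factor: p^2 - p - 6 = (p - 3)*(p + 2)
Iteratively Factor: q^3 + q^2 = (q)*(q^2 + q) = q^2*(q + 1)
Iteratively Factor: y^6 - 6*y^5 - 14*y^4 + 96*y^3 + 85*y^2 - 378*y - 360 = (y + 2)*(y^5 - 8*y^4 + 2*y^3 + 92*y^2 - 99*y - 180) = (y - 4)*(y + 2)*(y^4 - 4*y^3 - 14*y^2 + 36*y + 45) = (y - 4)*(y - 3)*(y + 2)*(y^3 - y^2 - 17*y - 15) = (y - 4)*(y - 3)*(y + 1)*(y + 2)*(y^2 - 2*y - 15) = (y - 5)*(y - 4)*(y - 3)*(y + 1)*(y + 2)*(y + 3)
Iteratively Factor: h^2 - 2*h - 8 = (h + 2)*(h - 4)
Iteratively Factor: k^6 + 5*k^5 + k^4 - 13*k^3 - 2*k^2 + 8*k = (k - 1)*(k^5 + 6*k^4 + 7*k^3 - 6*k^2 - 8*k) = (k - 1)*(k + 2)*(k^4 + 4*k^3 - k^2 - 4*k) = (k - 1)*(k + 2)*(k + 4)*(k^3 - k) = k*(k - 1)*(k + 2)*(k + 4)*(k^2 - 1) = k*(k - 1)*(k + 1)*(k + 2)*(k + 4)*(k - 1)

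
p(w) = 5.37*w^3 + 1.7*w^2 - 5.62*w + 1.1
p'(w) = 16.11*w^2 + 3.4*w - 5.62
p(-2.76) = -83.34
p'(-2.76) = 107.72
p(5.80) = 1073.44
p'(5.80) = 556.04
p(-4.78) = -519.68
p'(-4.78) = 346.22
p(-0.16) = 2.02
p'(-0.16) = -5.75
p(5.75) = 1045.88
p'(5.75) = 546.57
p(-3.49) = -186.85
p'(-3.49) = 178.74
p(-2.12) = -30.51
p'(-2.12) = 59.58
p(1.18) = 5.66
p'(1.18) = 20.82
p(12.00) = 9457.82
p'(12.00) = 2355.02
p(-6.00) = -1063.90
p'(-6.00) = 553.94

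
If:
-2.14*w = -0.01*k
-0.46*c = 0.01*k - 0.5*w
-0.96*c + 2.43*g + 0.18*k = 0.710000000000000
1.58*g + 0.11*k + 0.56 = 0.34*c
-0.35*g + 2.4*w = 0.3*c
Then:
No Solution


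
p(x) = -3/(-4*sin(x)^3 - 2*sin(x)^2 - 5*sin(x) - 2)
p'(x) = -3*(12*sin(x)^2*cos(x) + 4*sin(x)*cos(x) + 5*cos(x))/(-4*sin(x)^3 - 2*sin(x)^2 - 5*sin(x) - 2)^2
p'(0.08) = -2.77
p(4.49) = -0.64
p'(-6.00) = -1.53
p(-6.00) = 0.82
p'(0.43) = -1.07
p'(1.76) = 0.07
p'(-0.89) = -2.64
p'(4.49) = 0.38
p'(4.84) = -0.20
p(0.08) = 1.24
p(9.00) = 0.64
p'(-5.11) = -0.17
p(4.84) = -0.61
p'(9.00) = 1.08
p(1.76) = 0.24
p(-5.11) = 0.26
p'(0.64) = -0.65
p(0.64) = 0.46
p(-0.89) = -1.17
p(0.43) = 0.64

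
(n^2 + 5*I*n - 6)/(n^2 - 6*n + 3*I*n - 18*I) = (n + 2*I)/(n - 6)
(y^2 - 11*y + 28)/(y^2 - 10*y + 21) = (y - 4)/(y - 3)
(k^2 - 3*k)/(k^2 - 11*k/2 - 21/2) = 2*k*(3 - k)/(-2*k^2 + 11*k + 21)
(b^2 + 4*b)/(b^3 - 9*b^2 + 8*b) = (b + 4)/(b^2 - 9*b + 8)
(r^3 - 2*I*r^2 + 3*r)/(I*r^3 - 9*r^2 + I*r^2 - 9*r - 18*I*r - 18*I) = r*(-I*r^2 - 2*r - 3*I)/(r^3 + r^2*(1 + 9*I) + 9*r*(-2 + I) - 18)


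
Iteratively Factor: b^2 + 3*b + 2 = (b + 2)*(b + 1)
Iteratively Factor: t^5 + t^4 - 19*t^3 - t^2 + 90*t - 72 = (t - 3)*(t^4 + 4*t^3 - 7*t^2 - 22*t + 24) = (t - 3)*(t + 4)*(t^3 - 7*t + 6) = (t - 3)*(t - 2)*(t + 4)*(t^2 + 2*t - 3) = (t - 3)*(t - 2)*(t + 3)*(t + 4)*(t - 1)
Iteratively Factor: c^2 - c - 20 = (c - 5)*(c + 4)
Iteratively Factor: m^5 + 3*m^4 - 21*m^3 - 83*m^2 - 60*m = (m + 4)*(m^4 - m^3 - 17*m^2 - 15*m) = (m - 5)*(m + 4)*(m^3 + 4*m^2 + 3*m) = (m - 5)*(m + 1)*(m + 4)*(m^2 + 3*m) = m*(m - 5)*(m + 1)*(m + 4)*(m + 3)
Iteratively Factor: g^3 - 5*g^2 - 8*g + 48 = (g - 4)*(g^2 - g - 12) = (g - 4)^2*(g + 3)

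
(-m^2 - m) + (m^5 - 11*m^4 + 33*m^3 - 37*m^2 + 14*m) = m^5 - 11*m^4 + 33*m^3 - 38*m^2 + 13*m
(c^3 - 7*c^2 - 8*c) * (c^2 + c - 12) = c^5 - 6*c^4 - 27*c^3 + 76*c^2 + 96*c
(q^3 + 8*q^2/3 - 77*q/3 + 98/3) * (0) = 0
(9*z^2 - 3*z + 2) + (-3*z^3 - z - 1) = -3*z^3 + 9*z^2 - 4*z + 1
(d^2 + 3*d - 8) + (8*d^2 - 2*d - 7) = 9*d^2 + d - 15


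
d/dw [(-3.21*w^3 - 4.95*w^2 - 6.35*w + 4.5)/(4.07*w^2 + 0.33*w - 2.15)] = (-13.0647*w^4 - 2.1186*w^3 + 44.9155*w^2 - 15.345*w + 12.1675)/(16.5649*w^4 + 2.6862*w^3 - 17.3921*w^2 - 1.419*w + 4.6225)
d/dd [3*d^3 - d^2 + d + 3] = 9*d^2 - 2*d + 1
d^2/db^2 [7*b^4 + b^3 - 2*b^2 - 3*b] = 84*b^2 + 6*b - 4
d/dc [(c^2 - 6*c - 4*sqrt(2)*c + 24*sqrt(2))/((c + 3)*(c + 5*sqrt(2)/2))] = (18*c^2 + 13*sqrt(2)*c^2 - 66*sqrt(2)*c - 360 - 234*sqrt(2))/(2*c^4 + 12*c^3 + 10*sqrt(2)*c^3 + 43*c^2 + 60*sqrt(2)*c^2 + 90*sqrt(2)*c + 150*c + 225)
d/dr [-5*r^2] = -10*r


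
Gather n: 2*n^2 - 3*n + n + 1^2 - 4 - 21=2*n^2 - 2*n - 24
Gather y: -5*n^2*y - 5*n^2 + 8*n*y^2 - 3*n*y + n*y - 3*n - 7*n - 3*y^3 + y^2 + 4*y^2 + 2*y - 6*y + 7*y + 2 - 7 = -5*n^2 - 10*n - 3*y^3 + y^2*(8*n + 5) + y*(-5*n^2 - 2*n + 3) - 5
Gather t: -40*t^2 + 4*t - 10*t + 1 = -40*t^2 - 6*t + 1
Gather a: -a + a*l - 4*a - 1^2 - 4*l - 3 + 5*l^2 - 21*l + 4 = a*(l - 5) + 5*l^2 - 25*l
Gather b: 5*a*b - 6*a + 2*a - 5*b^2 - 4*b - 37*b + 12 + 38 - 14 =-4*a - 5*b^2 + b*(5*a - 41) + 36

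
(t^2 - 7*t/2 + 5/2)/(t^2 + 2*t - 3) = (t - 5/2)/(t + 3)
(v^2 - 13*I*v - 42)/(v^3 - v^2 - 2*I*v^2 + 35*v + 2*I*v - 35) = (v - 6*I)/(v^2 + v*(-1 + 5*I) - 5*I)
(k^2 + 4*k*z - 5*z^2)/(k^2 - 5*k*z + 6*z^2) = (k^2 + 4*k*z - 5*z^2)/(k^2 - 5*k*z + 6*z^2)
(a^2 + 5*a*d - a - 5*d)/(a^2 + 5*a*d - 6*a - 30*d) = (a - 1)/(a - 6)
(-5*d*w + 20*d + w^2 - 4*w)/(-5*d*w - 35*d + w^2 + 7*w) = (w - 4)/(w + 7)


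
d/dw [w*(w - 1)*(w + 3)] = 3*w^2 + 4*w - 3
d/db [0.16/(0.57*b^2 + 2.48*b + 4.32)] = (-0.1824*b - 0.3968)/(0.57*b^2 + 2.48*b + 4.32)^2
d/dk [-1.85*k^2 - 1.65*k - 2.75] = -3.7*k - 1.65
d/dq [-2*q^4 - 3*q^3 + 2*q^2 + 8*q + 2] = -8*q^3 - 9*q^2 + 4*q + 8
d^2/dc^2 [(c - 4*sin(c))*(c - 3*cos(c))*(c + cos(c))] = 4*c^2*sin(c) + 2*c^2*cos(c) + 8*c*sin(c) - 16*c*sin(2*c) - 16*c*cos(c) + 6*c*cos(2*c) + 6*c - 11*sin(c) + 6*sin(2*c) - 27*sin(3*c) - 4*cos(c) + 16*cos(2*c)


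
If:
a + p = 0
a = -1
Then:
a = -1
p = 1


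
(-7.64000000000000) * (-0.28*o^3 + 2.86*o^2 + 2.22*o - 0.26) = 2.1392*o^3 - 21.8504*o^2 - 16.9608*o + 1.9864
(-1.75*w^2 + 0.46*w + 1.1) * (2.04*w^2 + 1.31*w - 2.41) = -3.57*w^4 - 1.3541*w^3 + 7.0641*w^2 + 0.3324*w - 2.651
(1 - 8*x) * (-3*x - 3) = 24*x^2 + 21*x - 3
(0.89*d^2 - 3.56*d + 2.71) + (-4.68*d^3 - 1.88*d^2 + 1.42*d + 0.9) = -4.68*d^3 - 0.99*d^2 - 2.14*d + 3.61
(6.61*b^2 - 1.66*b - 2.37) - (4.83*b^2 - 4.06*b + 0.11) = 1.78*b^2 + 2.4*b - 2.48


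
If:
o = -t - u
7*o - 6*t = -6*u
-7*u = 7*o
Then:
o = 0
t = 0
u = 0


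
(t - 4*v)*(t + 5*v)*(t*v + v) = t^3*v + t^2*v^2 + t^2*v - 20*t*v^3 + t*v^2 - 20*v^3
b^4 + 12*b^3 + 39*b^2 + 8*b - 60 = (b - 1)*(b + 2)*(b + 5)*(b + 6)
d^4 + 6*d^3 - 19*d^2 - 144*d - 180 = (d - 5)*(d + 2)*(d + 3)*(d + 6)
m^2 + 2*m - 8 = (m - 2)*(m + 4)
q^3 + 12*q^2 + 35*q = q*(q + 5)*(q + 7)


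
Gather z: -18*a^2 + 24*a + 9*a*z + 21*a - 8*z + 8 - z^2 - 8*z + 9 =-18*a^2 + 45*a - z^2 + z*(9*a - 16) + 17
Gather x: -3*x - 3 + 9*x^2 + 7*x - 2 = 9*x^2 + 4*x - 5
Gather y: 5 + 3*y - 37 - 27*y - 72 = -24*y - 104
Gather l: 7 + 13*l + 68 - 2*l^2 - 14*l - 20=-2*l^2 - l + 55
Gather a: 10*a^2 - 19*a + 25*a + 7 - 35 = 10*a^2 + 6*a - 28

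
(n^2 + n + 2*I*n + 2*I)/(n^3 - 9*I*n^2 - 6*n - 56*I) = (n + 1)/(n^2 - 11*I*n - 28)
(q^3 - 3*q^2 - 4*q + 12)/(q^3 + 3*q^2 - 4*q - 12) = (q - 3)/(q + 3)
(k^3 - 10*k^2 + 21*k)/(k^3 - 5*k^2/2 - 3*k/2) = 2*(k - 7)/(2*k + 1)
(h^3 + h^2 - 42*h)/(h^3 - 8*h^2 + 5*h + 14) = h*(h^2 + h - 42)/(h^3 - 8*h^2 + 5*h + 14)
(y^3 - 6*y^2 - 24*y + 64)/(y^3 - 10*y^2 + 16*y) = (y + 4)/y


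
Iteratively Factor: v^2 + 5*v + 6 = (v + 3)*(v + 2)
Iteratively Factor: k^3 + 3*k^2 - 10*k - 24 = (k + 2)*(k^2 + k - 12) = (k + 2)*(k + 4)*(k - 3)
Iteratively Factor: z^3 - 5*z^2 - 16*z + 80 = (z + 4)*(z^2 - 9*z + 20) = (z - 4)*(z + 4)*(z - 5)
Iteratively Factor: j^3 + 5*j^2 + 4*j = (j)*(j^2 + 5*j + 4) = j*(j + 4)*(j + 1)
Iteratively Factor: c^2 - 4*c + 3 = (c - 3)*(c - 1)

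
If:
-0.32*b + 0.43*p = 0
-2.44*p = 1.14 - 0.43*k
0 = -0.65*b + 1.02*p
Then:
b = 0.00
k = 2.65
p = 0.00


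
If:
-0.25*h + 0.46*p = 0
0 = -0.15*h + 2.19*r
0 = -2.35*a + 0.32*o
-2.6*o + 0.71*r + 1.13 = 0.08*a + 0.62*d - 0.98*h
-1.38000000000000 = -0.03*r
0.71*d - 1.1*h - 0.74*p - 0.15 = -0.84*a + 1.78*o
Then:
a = -6.34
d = 1311.99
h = 671.60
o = -46.53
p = 365.00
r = 46.00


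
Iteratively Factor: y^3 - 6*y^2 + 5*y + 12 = (y - 3)*(y^2 - 3*y - 4) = (y - 4)*(y - 3)*(y + 1)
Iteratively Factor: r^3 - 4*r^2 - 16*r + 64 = (r + 4)*(r^2 - 8*r + 16) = (r - 4)*(r + 4)*(r - 4)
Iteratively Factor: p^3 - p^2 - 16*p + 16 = (p + 4)*(p^2 - 5*p + 4) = (p - 4)*(p + 4)*(p - 1)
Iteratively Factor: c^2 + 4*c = (c)*(c + 4)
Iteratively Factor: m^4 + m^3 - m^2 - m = (m + 1)*(m^3 - m) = (m + 1)^2*(m^2 - m) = m*(m + 1)^2*(m - 1)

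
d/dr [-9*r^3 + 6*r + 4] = 6 - 27*r^2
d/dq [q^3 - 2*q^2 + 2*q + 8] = 3*q^2 - 4*q + 2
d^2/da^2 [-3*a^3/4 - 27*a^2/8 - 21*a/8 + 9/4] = -9*a/2 - 27/4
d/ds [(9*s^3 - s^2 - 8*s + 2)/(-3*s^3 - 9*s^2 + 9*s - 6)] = (-28*s^4 + 38*s^3 - 75*s^2 + 16*s + 10)/(3*(s^6 + 6*s^5 + 3*s^4 - 14*s^3 + 21*s^2 - 12*s + 4))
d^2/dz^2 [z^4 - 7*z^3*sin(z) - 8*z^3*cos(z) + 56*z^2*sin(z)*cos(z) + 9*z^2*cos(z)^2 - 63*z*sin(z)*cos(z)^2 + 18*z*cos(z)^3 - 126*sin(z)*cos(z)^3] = 7*z^3*sin(z) + 8*z^3*cos(z) + 48*z^2*sin(z) - 112*z^2*sin(2*z) - 42*z^2*cos(z) - 18*z^2*cos(2*z) + 12*z^2 - 105*z*sin(z)/4 - 36*z*sin(2*z) + 567*z*sin(3*z)/4 - 123*z*cos(z)/2 + 224*z*cos(2*z) - 81*z*cos(3*z)/2 - 27*sin(z) + 182*sin(2*z) - 27*sin(3*z) + 252*sin(4*z) - 63*cos(z)/2 + 9*cos(2*z) - 189*cos(3*z)/2 + 9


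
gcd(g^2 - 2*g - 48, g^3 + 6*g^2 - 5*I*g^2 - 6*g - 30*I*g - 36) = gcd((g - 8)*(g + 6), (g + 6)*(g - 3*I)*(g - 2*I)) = g + 6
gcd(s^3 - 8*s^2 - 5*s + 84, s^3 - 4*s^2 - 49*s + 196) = s^2 - 11*s + 28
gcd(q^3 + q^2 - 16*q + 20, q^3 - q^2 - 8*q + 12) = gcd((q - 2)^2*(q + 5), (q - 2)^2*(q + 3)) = q^2 - 4*q + 4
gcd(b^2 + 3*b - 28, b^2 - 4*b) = b - 4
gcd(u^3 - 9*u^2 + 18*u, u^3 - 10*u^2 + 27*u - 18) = u^2 - 9*u + 18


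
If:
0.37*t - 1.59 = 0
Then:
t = 4.30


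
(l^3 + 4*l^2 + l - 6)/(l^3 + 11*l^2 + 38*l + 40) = (l^2 + 2*l - 3)/(l^2 + 9*l + 20)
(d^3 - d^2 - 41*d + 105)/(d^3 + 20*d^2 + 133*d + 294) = (d^2 - 8*d + 15)/(d^2 + 13*d + 42)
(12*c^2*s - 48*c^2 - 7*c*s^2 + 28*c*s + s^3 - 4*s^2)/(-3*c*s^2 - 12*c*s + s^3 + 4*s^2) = (-4*c*s + 16*c + s^2 - 4*s)/(s*(s + 4))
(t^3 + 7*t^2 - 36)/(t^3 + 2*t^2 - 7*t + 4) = (t^3 + 7*t^2 - 36)/(t^3 + 2*t^2 - 7*t + 4)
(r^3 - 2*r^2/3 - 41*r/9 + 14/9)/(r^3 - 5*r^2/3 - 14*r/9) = (3*r^2 + 5*r - 2)/(r*(3*r + 2))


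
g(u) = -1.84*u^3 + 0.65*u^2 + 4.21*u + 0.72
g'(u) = -5.52*u^2 + 1.3*u + 4.21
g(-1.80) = 5.98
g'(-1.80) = -16.01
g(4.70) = -156.17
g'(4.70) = -111.62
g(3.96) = -86.68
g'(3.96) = -77.20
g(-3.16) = 51.97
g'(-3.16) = -55.02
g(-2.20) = 14.20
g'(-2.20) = -25.37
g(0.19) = 1.53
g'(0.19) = 4.26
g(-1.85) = 6.81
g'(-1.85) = -17.09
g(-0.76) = -1.30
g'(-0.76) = 0.03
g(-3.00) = 43.62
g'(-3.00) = -49.37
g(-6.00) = 396.30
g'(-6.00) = -202.31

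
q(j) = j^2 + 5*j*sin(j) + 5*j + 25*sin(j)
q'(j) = 5*j*cos(j) + 2*j + 5*sin(j) + 25*cos(j) + 5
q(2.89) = 32.62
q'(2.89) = -26.18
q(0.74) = 23.60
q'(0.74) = 31.05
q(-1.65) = -22.22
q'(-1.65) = -4.61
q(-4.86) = 0.01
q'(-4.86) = 0.33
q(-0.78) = -18.13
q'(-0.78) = 14.92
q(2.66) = 38.12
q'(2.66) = -21.31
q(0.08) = 2.44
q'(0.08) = 30.88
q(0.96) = 30.13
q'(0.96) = 28.11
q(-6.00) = 4.60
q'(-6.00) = -10.40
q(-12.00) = 65.22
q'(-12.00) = -45.85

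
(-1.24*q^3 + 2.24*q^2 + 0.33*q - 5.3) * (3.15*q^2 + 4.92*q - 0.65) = -3.906*q^5 + 0.9552*q^4 + 12.8663*q^3 - 16.5274*q^2 - 26.2905*q + 3.445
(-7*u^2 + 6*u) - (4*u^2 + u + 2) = -11*u^2 + 5*u - 2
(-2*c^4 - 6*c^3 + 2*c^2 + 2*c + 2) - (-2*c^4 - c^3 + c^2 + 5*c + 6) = -5*c^3 + c^2 - 3*c - 4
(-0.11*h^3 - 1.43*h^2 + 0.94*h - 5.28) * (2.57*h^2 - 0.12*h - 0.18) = -0.2827*h^5 - 3.6619*h^4 + 2.6072*h^3 - 13.425*h^2 + 0.4644*h + 0.9504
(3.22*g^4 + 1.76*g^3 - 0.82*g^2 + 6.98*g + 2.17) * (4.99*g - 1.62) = 16.0678*g^5 + 3.566*g^4 - 6.943*g^3 + 36.1586*g^2 - 0.4793*g - 3.5154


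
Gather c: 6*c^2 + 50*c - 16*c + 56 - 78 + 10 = 6*c^2 + 34*c - 12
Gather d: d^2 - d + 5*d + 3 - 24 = d^2 + 4*d - 21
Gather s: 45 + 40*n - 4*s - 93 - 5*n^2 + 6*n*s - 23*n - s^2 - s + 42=-5*n^2 + 17*n - s^2 + s*(6*n - 5) - 6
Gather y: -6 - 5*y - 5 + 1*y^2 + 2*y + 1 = y^2 - 3*y - 10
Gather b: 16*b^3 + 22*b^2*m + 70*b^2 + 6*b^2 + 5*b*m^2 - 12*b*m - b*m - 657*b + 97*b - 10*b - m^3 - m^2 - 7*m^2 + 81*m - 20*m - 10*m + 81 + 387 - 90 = 16*b^3 + b^2*(22*m + 76) + b*(5*m^2 - 13*m - 570) - m^3 - 8*m^2 + 51*m + 378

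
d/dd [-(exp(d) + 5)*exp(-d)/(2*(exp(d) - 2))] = (exp(2*d) + 10*exp(d) - 10)*exp(-d)/(2*(exp(2*d) - 4*exp(d) + 4))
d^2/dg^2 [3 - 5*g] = 0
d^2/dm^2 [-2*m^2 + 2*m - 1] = -4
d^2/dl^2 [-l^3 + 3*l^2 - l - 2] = 6 - 6*l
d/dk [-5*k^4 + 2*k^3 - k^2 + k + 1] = -20*k^3 + 6*k^2 - 2*k + 1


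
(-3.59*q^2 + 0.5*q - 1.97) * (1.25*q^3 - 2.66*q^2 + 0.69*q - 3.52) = -4.4875*q^5 + 10.1744*q^4 - 6.2696*q^3 + 18.222*q^2 - 3.1193*q + 6.9344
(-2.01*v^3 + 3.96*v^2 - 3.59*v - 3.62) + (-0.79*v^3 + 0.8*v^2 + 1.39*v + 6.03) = -2.8*v^3 + 4.76*v^2 - 2.2*v + 2.41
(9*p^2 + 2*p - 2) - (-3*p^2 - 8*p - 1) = 12*p^2 + 10*p - 1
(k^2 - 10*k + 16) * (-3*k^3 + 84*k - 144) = -3*k^5 + 30*k^4 + 36*k^3 - 984*k^2 + 2784*k - 2304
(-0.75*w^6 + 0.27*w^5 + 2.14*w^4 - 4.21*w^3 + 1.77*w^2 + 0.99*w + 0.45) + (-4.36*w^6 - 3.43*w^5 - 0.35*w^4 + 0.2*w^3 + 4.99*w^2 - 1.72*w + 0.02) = -5.11*w^6 - 3.16*w^5 + 1.79*w^4 - 4.01*w^3 + 6.76*w^2 - 0.73*w + 0.47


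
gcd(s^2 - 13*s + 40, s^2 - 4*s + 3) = 1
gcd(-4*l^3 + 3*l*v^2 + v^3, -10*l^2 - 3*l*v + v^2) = 2*l + v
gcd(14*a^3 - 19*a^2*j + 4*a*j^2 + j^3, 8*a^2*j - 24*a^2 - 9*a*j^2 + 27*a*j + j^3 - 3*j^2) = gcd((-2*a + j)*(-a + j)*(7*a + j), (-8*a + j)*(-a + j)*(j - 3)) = a - j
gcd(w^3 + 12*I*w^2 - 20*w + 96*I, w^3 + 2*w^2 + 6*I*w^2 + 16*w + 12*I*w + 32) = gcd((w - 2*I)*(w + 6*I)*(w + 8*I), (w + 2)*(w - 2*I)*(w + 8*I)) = w^2 + 6*I*w + 16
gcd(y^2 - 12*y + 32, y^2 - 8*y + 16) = y - 4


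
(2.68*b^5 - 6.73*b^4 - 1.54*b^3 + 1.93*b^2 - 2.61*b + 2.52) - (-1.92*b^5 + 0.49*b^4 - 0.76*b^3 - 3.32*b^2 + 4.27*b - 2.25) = 4.6*b^5 - 7.22*b^4 - 0.78*b^3 + 5.25*b^2 - 6.88*b + 4.77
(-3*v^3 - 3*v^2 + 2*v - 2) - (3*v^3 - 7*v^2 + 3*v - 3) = -6*v^3 + 4*v^2 - v + 1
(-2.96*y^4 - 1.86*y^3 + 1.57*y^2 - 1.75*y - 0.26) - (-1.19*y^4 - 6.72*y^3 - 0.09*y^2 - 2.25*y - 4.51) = -1.77*y^4 + 4.86*y^3 + 1.66*y^2 + 0.5*y + 4.25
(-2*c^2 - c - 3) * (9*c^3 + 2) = -18*c^5 - 9*c^4 - 27*c^3 - 4*c^2 - 2*c - 6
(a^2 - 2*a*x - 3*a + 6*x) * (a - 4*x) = a^3 - 6*a^2*x - 3*a^2 + 8*a*x^2 + 18*a*x - 24*x^2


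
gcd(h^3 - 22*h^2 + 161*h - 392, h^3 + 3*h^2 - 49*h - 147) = h - 7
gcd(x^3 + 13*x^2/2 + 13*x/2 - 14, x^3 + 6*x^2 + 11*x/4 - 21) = x^2 + 15*x/2 + 14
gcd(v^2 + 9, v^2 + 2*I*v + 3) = v + 3*I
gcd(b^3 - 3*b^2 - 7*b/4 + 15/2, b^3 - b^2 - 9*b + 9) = 1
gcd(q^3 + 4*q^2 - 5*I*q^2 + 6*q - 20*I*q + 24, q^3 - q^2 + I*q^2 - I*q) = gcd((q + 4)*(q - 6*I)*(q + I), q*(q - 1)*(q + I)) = q + I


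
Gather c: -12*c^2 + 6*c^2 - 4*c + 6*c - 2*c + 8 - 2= 6 - 6*c^2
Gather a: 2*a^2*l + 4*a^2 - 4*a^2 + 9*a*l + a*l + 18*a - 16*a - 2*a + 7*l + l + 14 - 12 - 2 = 2*a^2*l + 10*a*l + 8*l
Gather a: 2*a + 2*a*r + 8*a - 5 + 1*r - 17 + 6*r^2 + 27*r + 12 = a*(2*r + 10) + 6*r^2 + 28*r - 10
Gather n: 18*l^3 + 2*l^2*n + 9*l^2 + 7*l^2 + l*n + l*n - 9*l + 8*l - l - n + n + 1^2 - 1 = 18*l^3 + 16*l^2 - 2*l + n*(2*l^2 + 2*l)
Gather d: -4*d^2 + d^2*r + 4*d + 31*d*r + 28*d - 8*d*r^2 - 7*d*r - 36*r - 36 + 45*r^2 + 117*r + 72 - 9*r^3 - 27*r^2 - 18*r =d^2*(r - 4) + d*(-8*r^2 + 24*r + 32) - 9*r^3 + 18*r^2 + 63*r + 36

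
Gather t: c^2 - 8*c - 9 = c^2 - 8*c - 9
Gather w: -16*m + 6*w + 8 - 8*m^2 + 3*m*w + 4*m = -8*m^2 - 12*m + w*(3*m + 6) + 8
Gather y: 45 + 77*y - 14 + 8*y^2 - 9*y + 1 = 8*y^2 + 68*y + 32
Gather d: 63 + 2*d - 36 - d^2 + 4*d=-d^2 + 6*d + 27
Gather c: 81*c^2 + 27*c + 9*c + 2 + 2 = 81*c^2 + 36*c + 4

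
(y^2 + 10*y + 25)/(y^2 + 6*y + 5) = (y + 5)/(y + 1)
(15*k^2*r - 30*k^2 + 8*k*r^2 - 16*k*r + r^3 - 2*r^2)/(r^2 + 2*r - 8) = (15*k^2 + 8*k*r + r^2)/(r + 4)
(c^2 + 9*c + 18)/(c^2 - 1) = (c^2 + 9*c + 18)/(c^2 - 1)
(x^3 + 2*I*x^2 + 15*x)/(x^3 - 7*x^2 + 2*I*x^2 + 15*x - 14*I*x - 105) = x/(x - 7)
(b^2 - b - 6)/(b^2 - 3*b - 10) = (b - 3)/(b - 5)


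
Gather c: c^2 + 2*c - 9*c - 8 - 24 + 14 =c^2 - 7*c - 18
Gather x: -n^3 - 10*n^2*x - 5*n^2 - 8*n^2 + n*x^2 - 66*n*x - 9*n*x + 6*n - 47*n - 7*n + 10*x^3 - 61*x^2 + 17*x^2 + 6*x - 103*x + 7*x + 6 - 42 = -n^3 - 13*n^2 - 48*n + 10*x^3 + x^2*(n - 44) + x*(-10*n^2 - 75*n - 90) - 36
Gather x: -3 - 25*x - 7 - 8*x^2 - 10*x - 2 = -8*x^2 - 35*x - 12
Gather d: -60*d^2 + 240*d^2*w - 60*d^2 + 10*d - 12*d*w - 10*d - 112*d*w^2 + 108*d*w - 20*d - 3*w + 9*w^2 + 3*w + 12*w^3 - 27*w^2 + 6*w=d^2*(240*w - 120) + d*(-112*w^2 + 96*w - 20) + 12*w^3 - 18*w^2 + 6*w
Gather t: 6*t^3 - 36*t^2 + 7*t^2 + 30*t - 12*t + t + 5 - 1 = 6*t^3 - 29*t^2 + 19*t + 4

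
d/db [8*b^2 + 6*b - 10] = 16*b + 6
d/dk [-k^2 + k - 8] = 1 - 2*k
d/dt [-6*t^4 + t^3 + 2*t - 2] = -24*t^3 + 3*t^2 + 2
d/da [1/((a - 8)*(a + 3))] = (5 - 2*a)/(a^4 - 10*a^3 - 23*a^2 + 240*a + 576)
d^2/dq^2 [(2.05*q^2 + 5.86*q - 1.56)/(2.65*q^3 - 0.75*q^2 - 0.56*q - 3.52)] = (28.79225*q^6 + 246.9111*q^5 - 183.0885*q^4 + 339.58458*q^3 + 632.0982*q^2 - 184.06368*q + 34.956544)/(18.609625*q^9 - 15.800625*q^8 - 7.325925*q^7 - 67.901475*q^6 + 43.52412*q^5 + 24.69648*q^4 + 89.457664*q^3 - 31.190016*q^2 - 20.815872*q - 43.614208)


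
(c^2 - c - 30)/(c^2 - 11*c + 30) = (c + 5)/(c - 5)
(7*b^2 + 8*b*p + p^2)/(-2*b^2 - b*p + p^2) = (7*b + p)/(-2*b + p)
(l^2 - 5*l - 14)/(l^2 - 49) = (l + 2)/(l + 7)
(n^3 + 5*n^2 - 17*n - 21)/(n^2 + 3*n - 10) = (n^3 + 5*n^2 - 17*n - 21)/(n^2 + 3*n - 10)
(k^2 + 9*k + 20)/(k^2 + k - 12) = (k + 5)/(k - 3)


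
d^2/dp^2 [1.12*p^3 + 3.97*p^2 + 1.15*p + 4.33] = 6.72*p + 7.94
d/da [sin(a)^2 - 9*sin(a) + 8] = (2*sin(a) - 9)*cos(a)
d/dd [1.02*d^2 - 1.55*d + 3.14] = 2.04*d - 1.55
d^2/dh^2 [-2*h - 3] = 0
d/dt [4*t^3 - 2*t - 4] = 12*t^2 - 2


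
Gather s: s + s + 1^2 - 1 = 2*s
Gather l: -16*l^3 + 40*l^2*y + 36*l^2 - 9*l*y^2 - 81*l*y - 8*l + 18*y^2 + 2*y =-16*l^3 + l^2*(40*y + 36) + l*(-9*y^2 - 81*y - 8) + 18*y^2 + 2*y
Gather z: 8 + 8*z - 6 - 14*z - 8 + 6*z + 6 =0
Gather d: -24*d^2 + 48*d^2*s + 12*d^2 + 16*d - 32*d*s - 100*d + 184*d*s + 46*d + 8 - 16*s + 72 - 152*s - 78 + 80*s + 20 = d^2*(48*s - 12) + d*(152*s - 38) - 88*s + 22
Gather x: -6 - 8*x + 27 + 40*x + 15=32*x + 36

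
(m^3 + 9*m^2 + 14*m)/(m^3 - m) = (m^2 + 9*m + 14)/(m^2 - 1)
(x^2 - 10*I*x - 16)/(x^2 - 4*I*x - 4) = (x - 8*I)/(x - 2*I)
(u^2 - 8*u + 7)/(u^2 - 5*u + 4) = (u - 7)/(u - 4)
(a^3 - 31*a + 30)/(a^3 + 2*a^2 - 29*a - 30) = (a - 1)/(a + 1)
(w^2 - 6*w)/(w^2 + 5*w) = (w - 6)/(w + 5)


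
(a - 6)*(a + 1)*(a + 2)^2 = a^4 - a^3 - 22*a^2 - 44*a - 24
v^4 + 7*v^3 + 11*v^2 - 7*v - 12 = (v - 1)*(v + 1)*(v + 3)*(v + 4)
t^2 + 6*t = t*(t + 6)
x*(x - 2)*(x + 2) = x^3 - 4*x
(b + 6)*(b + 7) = b^2 + 13*b + 42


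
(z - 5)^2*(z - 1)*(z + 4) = z^4 - 7*z^3 - 9*z^2 + 115*z - 100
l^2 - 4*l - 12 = (l - 6)*(l + 2)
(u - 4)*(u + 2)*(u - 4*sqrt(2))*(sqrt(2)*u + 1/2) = sqrt(2)*u^4 - 15*u^3/2 - 2*sqrt(2)*u^3 - 10*sqrt(2)*u^2 + 15*u^2 + 4*sqrt(2)*u + 60*u + 16*sqrt(2)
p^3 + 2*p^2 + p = p*(p + 1)^2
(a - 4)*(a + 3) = a^2 - a - 12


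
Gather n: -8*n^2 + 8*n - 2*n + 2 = -8*n^2 + 6*n + 2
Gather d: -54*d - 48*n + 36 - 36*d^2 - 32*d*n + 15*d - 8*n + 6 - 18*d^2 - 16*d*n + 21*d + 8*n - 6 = -54*d^2 + d*(-48*n - 18) - 48*n + 36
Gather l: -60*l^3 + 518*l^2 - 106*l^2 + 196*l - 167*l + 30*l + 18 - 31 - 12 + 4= -60*l^3 + 412*l^2 + 59*l - 21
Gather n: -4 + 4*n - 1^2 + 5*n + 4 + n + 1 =10*n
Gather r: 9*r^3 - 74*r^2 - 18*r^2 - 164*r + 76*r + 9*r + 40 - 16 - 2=9*r^3 - 92*r^2 - 79*r + 22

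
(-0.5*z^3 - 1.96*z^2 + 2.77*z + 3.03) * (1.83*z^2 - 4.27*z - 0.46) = -0.915*z^5 - 1.4518*z^4 + 13.6683*z^3 - 5.3814*z^2 - 14.2123*z - 1.3938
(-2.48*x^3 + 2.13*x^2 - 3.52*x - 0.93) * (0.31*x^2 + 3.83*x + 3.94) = -0.7688*x^5 - 8.8381*x^4 - 2.7045*x^3 - 5.3777*x^2 - 17.4307*x - 3.6642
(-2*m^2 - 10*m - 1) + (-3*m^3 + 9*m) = -3*m^3 - 2*m^2 - m - 1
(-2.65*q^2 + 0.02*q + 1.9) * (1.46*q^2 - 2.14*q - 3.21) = -3.869*q^4 + 5.7002*q^3 + 11.2377*q^2 - 4.1302*q - 6.099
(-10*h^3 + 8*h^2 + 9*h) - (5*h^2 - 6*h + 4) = -10*h^3 + 3*h^2 + 15*h - 4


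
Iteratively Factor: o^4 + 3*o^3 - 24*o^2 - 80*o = (o + 4)*(o^3 - o^2 - 20*o) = (o - 5)*(o + 4)*(o^2 + 4*o) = (o - 5)*(o + 4)^2*(o)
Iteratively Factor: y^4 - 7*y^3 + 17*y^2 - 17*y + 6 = (y - 1)*(y^3 - 6*y^2 + 11*y - 6) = (y - 2)*(y - 1)*(y^2 - 4*y + 3) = (y - 2)*(y - 1)^2*(y - 3)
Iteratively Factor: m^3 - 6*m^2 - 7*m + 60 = (m - 4)*(m^2 - 2*m - 15) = (m - 5)*(m - 4)*(m + 3)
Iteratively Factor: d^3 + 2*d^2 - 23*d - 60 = (d + 3)*(d^2 - d - 20) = (d + 3)*(d + 4)*(d - 5)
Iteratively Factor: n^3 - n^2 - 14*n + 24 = (n - 3)*(n^2 + 2*n - 8) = (n - 3)*(n + 4)*(n - 2)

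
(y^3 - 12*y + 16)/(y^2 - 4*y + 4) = y + 4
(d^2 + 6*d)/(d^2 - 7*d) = (d + 6)/(d - 7)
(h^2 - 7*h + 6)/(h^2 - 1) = (h - 6)/(h + 1)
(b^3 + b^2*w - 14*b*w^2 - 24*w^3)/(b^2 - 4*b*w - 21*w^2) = (-b^2 + 2*b*w + 8*w^2)/(-b + 7*w)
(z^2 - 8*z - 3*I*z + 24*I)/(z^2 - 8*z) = (z - 3*I)/z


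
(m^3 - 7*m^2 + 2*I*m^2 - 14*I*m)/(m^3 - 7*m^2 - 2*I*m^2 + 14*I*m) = (m + 2*I)/(m - 2*I)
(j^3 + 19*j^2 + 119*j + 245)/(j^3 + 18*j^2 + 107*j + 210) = (j + 7)/(j + 6)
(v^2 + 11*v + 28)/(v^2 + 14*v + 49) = (v + 4)/(v + 7)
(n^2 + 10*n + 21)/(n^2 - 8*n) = (n^2 + 10*n + 21)/(n*(n - 8))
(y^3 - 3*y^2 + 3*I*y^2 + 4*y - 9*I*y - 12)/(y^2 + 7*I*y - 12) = (y^2 - y*(3 + I) + 3*I)/(y + 3*I)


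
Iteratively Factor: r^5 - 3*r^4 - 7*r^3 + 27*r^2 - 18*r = (r)*(r^4 - 3*r^3 - 7*r^2 + 27*r - 18) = r*(r - 3)*(r^3 - 7*r + 6) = r*(r - 3)*(r - 1)*(r^2 + r - 6) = r*(r - 3)*(r - 1)*(r + 3)*(r - 2)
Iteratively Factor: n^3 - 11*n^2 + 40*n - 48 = (n - 4)*(n^2 - 7*n + 12) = (n - 4)^2*(n - 3)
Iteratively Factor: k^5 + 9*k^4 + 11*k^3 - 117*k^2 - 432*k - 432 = (k + 3)*(k^4 + 6*k^3 - 7*k^2 - 96*k - 144) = (k + 3)*(k + 4)*(k^3 + 2*k^2 - 15*k - 36) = (k + 3)^2*(k + 4)*(k^2 - k - 12) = (k + 3)^3*(k + 4)*(k - 4)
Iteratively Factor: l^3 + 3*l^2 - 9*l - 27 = (l + 3)*(l^2 - 9) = (l - 3)*(l + 3)*(l + 3)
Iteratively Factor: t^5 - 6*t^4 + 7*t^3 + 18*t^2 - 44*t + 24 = (t + 2)*(t^4 - 8*t^3 + 23*t^2 - 28*t + 12) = (t - 2)*(t + 2)*(t^3 - 6*t^2 + 11*t - 6) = (t - 2)^2*(t + 2)*(t^2 - 4*t + 3) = (t - 2)^2*(t - 1)*(t + 2)*(t - 3)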